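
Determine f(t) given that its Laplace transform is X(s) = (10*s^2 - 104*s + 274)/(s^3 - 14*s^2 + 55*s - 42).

Factor the denominator: s^3 - 14*s^2 + 55*s - 42 = (s - 7)*(s - 6)*(s - 1).
Partial fraction decomposition gives [6/(s - 1)] + [6/(s - 7)] + [-2/(s - 6)].
Invert each term: 6/(s - 1) ↔ 6e^(t); 6/(s - 7) ↔ 6e^(7t); -2/(s - 6) ↔ -2e^(6t).

f(t) = 6*exp(7*t) - 2*exp(6*t) + 6*exp(t)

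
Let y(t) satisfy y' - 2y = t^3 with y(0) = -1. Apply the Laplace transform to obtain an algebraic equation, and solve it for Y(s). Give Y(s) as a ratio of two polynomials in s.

Y(s) = (-s^4 + 6)/(s^5 - 2*s^4)

Transform both sides with L{·}.
Using L{y'} = sY - y(0) = sY - (-1), the left side becomes (s - 2)Y - (-1).
The right side is L{t^3} = 6/s^4.
So (s - 2)Y = 6/s^4 + (-1).
Isolate Y and clear denominators.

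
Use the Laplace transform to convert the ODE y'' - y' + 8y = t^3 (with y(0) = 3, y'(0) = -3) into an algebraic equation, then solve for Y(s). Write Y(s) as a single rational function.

Y(s) = (3*s^5 - 6*s^4 + 6)/(s^6 - s^5 + 8*s^4)

Transform both sides with L{·}.
With L{y''} = s^2 Y - s·y(0) - y'(0) and L{y'} = sY - y(0), with y(0) = 3, y'(0) = -3: the LHS transforms to (s^2 - s + 8)Y - (3*s - 6).
The right side is L{t^3} = 6/s^4.
So (s^2 - s + 8)Y = 6/s^4 + (3*s - 6).
Isolate Y and clear denominators.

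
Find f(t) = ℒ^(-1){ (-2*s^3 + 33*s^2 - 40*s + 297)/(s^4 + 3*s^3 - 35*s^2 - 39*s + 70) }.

f(t) = 2*exp(5*t) - 3*exp(t) + 5*exp(-2*t) - 6*exp(-7*t)

Factor the denominator: s^4 + 3*s^3 - 35*s^2 - 39*s + 70 = (s - 5)*(s - 1)*(s + 2)*(s + 7).
Partial fraction decomposition gives [5/(s + 2)] + [-3/(s - 1)] + [-6/(s + 7)] + [2/(s - 5)].
Invert each term: 5/(s + 2) ↔ 5e^(-2t); -3/(s - 1) ↔ -3e^(t); -6/(s + 7) ↔ -6e^(-7t); 2/(s - 5) ↔ 2e^(5t).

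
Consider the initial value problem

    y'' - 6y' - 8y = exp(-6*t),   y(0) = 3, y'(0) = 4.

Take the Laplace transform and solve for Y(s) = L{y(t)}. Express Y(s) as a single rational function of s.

Laplace-transform each side.
Using L{y''} = s^2 Y - s·y(0) - y'(0) and L{y'} = sY - y(0), with y(0) = 3, y'(0) = 4, the left side becomes (s^2 - 6*s - 8)Y - (3*s - 14).
The right side is L{exp(-6*t)} = 1/(s + 6).
So (s^2 - 6*s - 8)Y = 1/(s + 6) + (3*s - 14).
Solve for Y(s) and write it as one ratio of polynomials.

Y(s) = (3*s^2 + 4*s - 83)/(s^3 - 44*s - 48)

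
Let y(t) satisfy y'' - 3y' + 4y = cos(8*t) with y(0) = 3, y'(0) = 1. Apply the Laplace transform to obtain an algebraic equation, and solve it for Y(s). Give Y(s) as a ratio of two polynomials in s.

Transform both sides with L{·}.
The derivative rules (L{y''} = s^2 Y - s·y(0) - y'(0) and L{y'} = sY - y(0), with y(0) = 3, y'(0) = 1) turn the left side into (s^2 - 3*s + 4)Y - (3*s - 8).
The right side is L{cos(8*t)} = s/(s^2 + 64).
So (s^2 - 3*s + 4)Y = s/(s^2 + 64) + (3*s - 8).
Isolate Y and clear denominators.

Y(s) = (3*s^3 - 8*s^2 + 193*s - 512)/(s^4 - 3*s^3 + 68*s^2 - 192*s + 256)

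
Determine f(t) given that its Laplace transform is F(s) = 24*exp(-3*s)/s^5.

f(t) = Heaviside(t - 3)*((t - 3)^4)

The factor e^(-3s) signals a time shift by c = 3 (second shifting theorem).
L{t^4} = 4!/s^5 = 24/s^5, so L^-1{24/s^5} = t^4.
Hence the inverse is u(t - 3) times that function evaluated at t - 3.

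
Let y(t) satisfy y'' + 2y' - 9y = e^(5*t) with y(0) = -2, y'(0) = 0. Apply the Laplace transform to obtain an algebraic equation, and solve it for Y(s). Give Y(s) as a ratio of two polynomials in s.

Y(s) = (-2*s^2 + 6*s + 21)/(s^3 - 3*s^2 - 19*s + 45)

Laplace-transform each side.
The derivative rules (L{y''} = s^2 Y - s·y(0) - y'(0) and L{y'} = sY - y(0), with y(0) = -2, y'(0) = 0) turn the left side into (s^2 + 2*s - 9)Y - (-2*s - 4).
The right side is L{e^(5*t)} = 1/(s - 5).
So (s^2 + 2*s - 9)Y = 1/(s - 5) + (-2*s - 4).
Solve for Y(s) and write it as one ratio of polynomials.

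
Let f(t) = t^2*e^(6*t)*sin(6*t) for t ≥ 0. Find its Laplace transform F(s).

L{sin(6t)} = 6/(s^2 + 36).
Multiplying by e^(6t) shifts s → s - 6, so L{e^(6*t)*sin(6*t)} = 6/((s - 6)^2 + 36).
Then apply L{t^2·g(t)} = (-1)^2 d^2/ds^2[G(s)] with G(s) = 6/((s - 6)^2 + 36):
differentiating 2 times and applying the sign gives 36*(s^2 - 12*s + 24)/(s^2 - 12*s + 72)^3.

F(s) = 36*(s^2 - 12*s + 24)/(s^2 - 12*s + 72)^3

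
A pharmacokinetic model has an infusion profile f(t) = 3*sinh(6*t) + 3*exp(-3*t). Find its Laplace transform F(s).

The transform is linear, so treat each term independently.
(3)·[L{e^(-3t)} = 1/(s + 3)]; (3)·[L{sinh(6t)} = 6/(s^2 - 36)].

F(s) = 18/(s^2 - 36) + 3/(s + 3)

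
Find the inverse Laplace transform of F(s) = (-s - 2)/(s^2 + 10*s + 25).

3*t*exp(-5*t) - exp(-5*t)

Factor the denominator: s^2 + 10*s + 25 = (s + 5)^2.
Partial fraction decomposition gives [-1/(s + 5)] + [3/(s + 5)^2].
Invert each term: -1/(s + 5) ↔ -e^(-5t); 3/(s + 5)^2 ↔ 3t·e^(-5t).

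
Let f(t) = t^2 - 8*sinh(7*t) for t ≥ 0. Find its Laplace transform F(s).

F(s) = -56/(s^2 - 49) + 2/s^3

By linearity of the Laplace transform, transform each term separately.
L{t^2} = 2!/s^3 = 2/s^3; (-8)·[L{sinh(7t)} = 7/(s^2 - 49)].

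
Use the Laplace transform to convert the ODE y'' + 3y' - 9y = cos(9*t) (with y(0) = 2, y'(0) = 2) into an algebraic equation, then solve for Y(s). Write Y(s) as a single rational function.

Laplace-transform each side.
Using L{y''} = s^2 Y - s·y(0) - y'(0) and L{y'} = sY - y(0), with y(0) = 2, y'(0) = 2, the left side becomes (s^2 + 3*s - 9)Y - (2*s + 8).
The right side is L{cos(9*t)} = s/(s^2 + 81).
So (s^2 + 3*s - 9)Y = s/(s^2 + 81) + (2*s + 8).
Isolate Y and clear denominators.

Y(s) = (2*s^3 + 8*s^2 + 163*s + 648)/(s^4 + 3*s^3 + 72*s^2 + 243*s - 729)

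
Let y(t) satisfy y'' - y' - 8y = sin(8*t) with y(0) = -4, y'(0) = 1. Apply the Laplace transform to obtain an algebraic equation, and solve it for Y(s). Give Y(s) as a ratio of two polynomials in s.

Y(s) = (-4*s^3 + 5*s^2 - 256*s + 328)/(s^4 - s^3 + 56*s^2 - 64*s - 512)

Take the Laplace transform of both sides.
With L{y''} = s^2 Y - s·y(0) - y'(0) and L{y'} = sY - y(0), with y(0) = -4, y'(0) = 1: the LHS transforms to (s^2 - s - 8)Y - (-4*s + 5).
The right side is L{sin(8*t)} = 8/(s^2 + 64).
So (s^2 - s - 8)Y = 8/(s^2 + 64) + (-4*s + 5).
Solve for Y(s) and write it as one ratio of polynomials.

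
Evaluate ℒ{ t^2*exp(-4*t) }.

L{e^(-4t)} = 1/(s + 4).
Then apply L{t^2·g(t)} = (-1)^2 d^2/ds^2[G(s)] with G(s) = 1/(s + 4):
differentiating 2 times and applying the sign gives 2/(s + 4)^3.

2/(s + 4)^3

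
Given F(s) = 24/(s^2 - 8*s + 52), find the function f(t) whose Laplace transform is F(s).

f(t) = 4*exp(4*t)*sin(6*t)

Rewrite the denominator: s^2 - 8*s + 52 = (s - 4)^2 + 36.
The form in (s - 4) signals a first-shifting-theorem factor e^(4t).
Since L{sin(6t)} = 6/(s^2 + 36), the inverse is exp(4*t)*sin(6*t), scaled by 4.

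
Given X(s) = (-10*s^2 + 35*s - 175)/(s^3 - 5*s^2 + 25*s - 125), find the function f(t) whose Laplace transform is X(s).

f(t) = -5*exp(5*t) + 2*sin(5*t) - 5*cos(5*t)

Factor the denominator: s^3 - 5*s^2 + 25*s - 125 = (s - 5)*(s^2 + 25).
Partial fraction decomposition gives [-5/(s - 5)] + [-5*s/(s^2 + 25)] + [10/(s^2 + 25)].
Invert each term: -5/(s - 5) ↔ -5e^(5t); -5·s/(s^2 + 25) ↔ -5cos(5t); 2·5/(s^2 + 25) ↔ 2sin(5t).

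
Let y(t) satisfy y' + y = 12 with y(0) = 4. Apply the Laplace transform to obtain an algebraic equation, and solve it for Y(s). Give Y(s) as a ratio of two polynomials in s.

Y(s) = (4*s + 12)/(s^2 + s)

Apply the Laplace transform to the equation.
Using L{y'} = sY - y(0) = sY - 4, the left side becomes (s + 1)Y - (4).
The right side is L{12} = 12/s.
So (s + 1)Y = 12/s + (4).
Divide through and combine into a single rational function.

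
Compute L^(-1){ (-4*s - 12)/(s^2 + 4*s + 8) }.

-2*exp(-2*t)*sin(2*t) - 4*exp(-2*t)*cos(2*t)

Complete the square in the denominator: s^2 + 4*s + 8 = (s + 2)^2 + 2^2.
Split the numerator to match: -4*s - 12 = -4·(s + 2) - 2·2.
Invert each term: -4·(s + 2)/((s + 2)^2 + 4) ↔ -4e^(-2t)cos(2t); -2·2/((s + 2)^2 + 4) ↔ -2e^(-2t)sin(2t).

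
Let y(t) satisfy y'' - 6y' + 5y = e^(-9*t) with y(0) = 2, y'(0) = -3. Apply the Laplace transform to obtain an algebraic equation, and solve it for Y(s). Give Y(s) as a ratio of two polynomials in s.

Y(s) = (2*s^2 + 3*s - 134)/(s^3 + 3*s^2 - 49*s + 45)

Take the Laplace transform of both sides.
With L{y''} = s^2 Y - s·y(0) - y'(0) and L{y'} = sY - y(0), with y(0) = 2, y'(0) = -3: the LHS transforms to (s^2 - 6*s + 5)Y - (2*s - 15).
The right side is L{e^(-9*t)} = 1/(s + 9).
So (s^2 - 6*s + 5)Y = 1/(s + 9) + (2*s - 15).
Divide through and combine into a single rational function.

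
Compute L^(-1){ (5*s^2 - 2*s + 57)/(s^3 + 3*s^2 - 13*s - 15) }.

3*exp(3*t) - 4*exp(-t) + 6*exp(-5*t)

Factor the denominator: s^3 + 3*s^2 - 13*s - 15 = (s - 3)*(s + 1)*(s + 5).
Partial fraction decomposition gives [3/(s - 3)] + [6/(s + 5)] + [-4/(s + 1)].
Invert each term: 3/(s - 3) ↔ 3e^(3t); 6/(s + 5) ↔ 6e^(-5t); -4/(s + 1) ↔ -4e^(-t).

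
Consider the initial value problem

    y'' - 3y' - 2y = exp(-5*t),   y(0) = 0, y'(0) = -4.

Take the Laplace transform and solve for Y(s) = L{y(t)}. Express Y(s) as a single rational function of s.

Y(s) = (-4*s - 19)/(s^3 + 2*s^2 - 17*s - 10)

Take the Laplace transform of both sides.
The derivative rules (L{y''} = s^2 Y - s·y(0) - y'(0) and L{y'} = sY - y(0), with y(0) = 0, y'(0) = -4) turn the left side into (s^2 - 3*s - 2)Y - (-4).
The right side is L{exp(-5*t)} = 1/(s + 5).
So (s^2 - 3*s - 2)Y = 1/(s + 5) + (-4).
Solve for Y(s) and write it as one ratio of polynomials.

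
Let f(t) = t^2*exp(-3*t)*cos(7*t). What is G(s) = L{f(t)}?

L{cos(7t)} = s/(s^2 + 49).
Multiplying by e^(-3t) shifts s → s + 3, so L{exp(-3*t)*cos(7*t)} = (s + 3)/((s + 3)^2 + 49).
Then apply L{t^2·g(t)} = (-1)^2 d^2/ds^2[H(s)] with H(s) = (s + 3)/((s + 3)^2 + 49):
differentiating 2 times and applying the sign gives 2*(s + 3)*(s^2 + 6*s - 138)/(s^2 + 6*s + 58)^3.

G(s) = 2*(s + 3)*(s^2 + 6*s - 138)/(s^2 + 6*s + 58)^3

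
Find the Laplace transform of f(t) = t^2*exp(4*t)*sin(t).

2*(3*s^2 - 24*s + 47)/(s^2 - 8*s + 17)^3

L{sin(t)} = 1/(s^2 + 1).
Multiplying by e^(4t) shifts s → s - 4, so L{exp(4*t)*sin(t)} = 1/((s - 4)^2 + 1).
Then apply L{t^2·g(t)} = (-1)^2 d^2/ds^2[H(s)] with H(s) = 1/((s - 4)^2 + 1):
differentiating 2 times and applying the sign gives 2*(3*s^2 - 24*s + 47)/(s^2 - 8*s + 17)^3.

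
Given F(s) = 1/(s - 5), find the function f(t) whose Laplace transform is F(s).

f(t) = exp(5*t)

Since L{e^(5t)} = 1/(s - 5), the inverse is e^(5*t).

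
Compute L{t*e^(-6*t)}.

L{e^(-6t)} = 1/(s + 6).
Then apply L{t·g(t)} = -d/ds[G(s)] with G(s) = 1/(s + 6):
differentiating 1 time and applying the sign gives (s + 6)^(-2).

(s + 6)^(-2)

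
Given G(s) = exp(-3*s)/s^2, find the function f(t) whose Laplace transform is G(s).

f(t) = Heaviside(t - 3)*(t - 3)

The factor e^(-3s) signals a time shift by c = 3 (second shifting theorem).
L{t} = 1!/s^2 = 1/s^2, so L^-1{s^(-2)} = t.
Hence the inverse is u(t - 3) times that function evaluated at t - 3.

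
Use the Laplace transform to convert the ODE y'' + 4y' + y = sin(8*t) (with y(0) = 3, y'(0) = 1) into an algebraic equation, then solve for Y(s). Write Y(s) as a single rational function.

Y(s) = (3*s^3 + 13*s^2 + 192*s + 840)/(s^4 + 4*s^3 + 65*s^2 + 256*s + 64)

Take the Laplace transform of both sides.
The derivative rules (L{y''} = s^2 Y - s·y(0) - y'(0) and L{y'} = sY - y(0), with y(0) = 3, y'(0) = 1) turn the left side into (s^2 + 4*s + 1)Y - (3*s + 13).
The right side is L{sin(8*t)} = 8/(s^2 + 64).
So (s^2 + 4*s + 1)Y = 8/(s^2 + 64) + (3*s + 13).
Divide through and combine into a single rational function.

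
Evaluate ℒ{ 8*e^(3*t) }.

8/(s - 3)

L{8} = 8/s.
By the first shifting theorem, multiplying by e^(3t) replaces s with s - 3.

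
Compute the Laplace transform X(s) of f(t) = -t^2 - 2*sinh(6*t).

X(s) = -12/(s^2 - 36) - 2/s^3

Apply the Laplace transform termwise.
(-1)·[L{t^2} = 2!/s^3 = 2/s^3]; (-2)·[L{sinh(6t)} = 6/(s^2 - 36)].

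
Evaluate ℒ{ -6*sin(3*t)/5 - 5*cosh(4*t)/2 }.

Apply the Laplace transform termwise.
(-5/2)·[L{cosh(4t)} = s/(s^2 - 16)]; (-6/5)·[L{sin(3t)} = 3/(s^2 + 9)].

-5*s/(2*(s^2 - 16)) - 18/(5*(s^2 + 9))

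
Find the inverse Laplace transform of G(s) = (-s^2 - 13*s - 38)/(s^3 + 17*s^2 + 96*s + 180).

-4*t*exp(-6*t) + 2*exp(-5*t) - 3*exp(-6*t)

Factor the denominator: s^3 + 17*s^2 + 96*s + 180 = (s + 5)*(s + 6)^2.
Partial fraction decomposition gives [-3/(s + 6)] + [-4/(s + 6)^2] + [2/(s + 5)].
Invert each term: -3/(s + 6) ↔ -3e^(-6t); -4/(s + 6)^2 ↔ -4t·e^(-6t); 2/(s + 5) ↔ 2e^(-5t).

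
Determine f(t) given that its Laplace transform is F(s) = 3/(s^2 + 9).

Since L{sin(3t)} = 3/(s^2 + 9), the inverse is sin(3*t).

f(t) = sin(3*t)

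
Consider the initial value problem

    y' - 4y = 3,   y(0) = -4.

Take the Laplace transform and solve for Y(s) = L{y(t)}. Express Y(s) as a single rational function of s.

Apply the Laplace transform to the equation.
Using L{y'} = sY - y(0) = sY - (-4), the left side becomes (s - 4)Y - (-4).
The right side is L{3} = 3/s.
So (s - 4)Y = 3/s + (-4).
Isolate Y and clear denominators.

Y(s) = (-4*s + 3)/(s^2 - 4*s)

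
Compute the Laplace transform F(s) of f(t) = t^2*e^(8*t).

F(s) = 2/(s - 8)^3

L{e^(8t)} = 1/(s - 8).
Then apply L{t^2·g(t)} = (-1)^2 d^2/ds^2[G(s)] with G(s) = 1/(s - 8):
differentiating 2 times and applying the sign gives 2/(s - 8)^3.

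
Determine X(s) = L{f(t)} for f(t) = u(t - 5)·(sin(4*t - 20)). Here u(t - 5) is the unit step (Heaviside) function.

X(s) = 4*exp(-5*s)/(s^2 + 16)

By the second shifting theorem, L{u(t - c)·g(t - c)} = e^(-cs)·G(s) with c = 5 and G(s) = L{g(t)}.
L{sin(4t)} = 4/(s^2 + 16).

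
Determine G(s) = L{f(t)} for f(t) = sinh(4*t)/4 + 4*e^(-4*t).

G(s) = 1/(s^2 - 16) + 4/(s + 4)

By linearity of the Laplace transform, transform each term separately.
(1/4)·[L{sinh(4t)} = 4/(s^2 - 16)]; (4)·[L{e^(-4t)} = 1/(s + 4)].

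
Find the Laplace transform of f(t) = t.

s^(-2)

L{t} = 1!/s^2 = 1/s^2.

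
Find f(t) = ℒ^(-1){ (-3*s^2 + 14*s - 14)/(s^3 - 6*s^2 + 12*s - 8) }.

Factor the denominator: s^3 - 6*s^2 + 12*s - 8 = (s - 2)^3.
Partial fraction decomposition gives [-3/(s - 2)] + [2/(s - 2)^2] + [2/(s - 2)^3].
Invert each term: -3/(s - 2) ↔ -3e^(2t); 2/(s - 2)^2 ↔ 2t·e^(2t); 2/(s - 2)^3 ↔ (1)t^2·e^(2t).

f(t) = t^2*exp(2*t) + 2*t*exp(2*t) - 3*exp(2*t)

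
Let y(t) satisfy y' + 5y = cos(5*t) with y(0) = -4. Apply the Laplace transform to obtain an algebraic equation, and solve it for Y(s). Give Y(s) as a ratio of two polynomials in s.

Y(s) = (-4*s^2 + s - 100)/(s^3 + 5*s^2 + 25*s + 125)

Take the Laplace transform of both sides.
Using L{y'} = sY - y(0) = sY - (-4), the left side becomes (s + 5)Y - (-4).
The right side is L{cos(5*t)} = s/(s^2 + 25).
So (s + 5)Y = s/(s^2 + 25) + (-4).
Solve for Y(s) and write it as one ratio of polynomials.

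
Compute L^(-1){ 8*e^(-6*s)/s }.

Heaviside(t - 6)*(8)

The factor e^(-6s) signals a time shift by c = 6 (second shifting theorem).
L{8} = 8/s, so L^-1{8/s} = 8.
Hence the inverse is u(t - 6) times that function evaluated at t - 6.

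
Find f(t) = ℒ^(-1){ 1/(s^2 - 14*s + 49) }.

f(t) = t*exp(7*t)

Rewrite the denominator: s^2 - 14*s + 49 = (s - 7)^2.
The form in (s - 7) signals a first-shifting-theorem factor e^(7t).
Since L{t} = 1!/s^2 = 1/s^2, the inverse is t*e^(7*t).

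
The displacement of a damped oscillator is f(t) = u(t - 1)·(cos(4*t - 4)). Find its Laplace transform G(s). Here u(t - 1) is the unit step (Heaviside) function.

G(s) = s*exp(-s)/(s^2 + 16)

By the second shifting theorem, L{u(t - c)·g(t - c)} = e^(-cs)·H(s) with c = 1 and H(s) = L{g(t)}.
L{cos(4t)} = s/(s^2 + 16).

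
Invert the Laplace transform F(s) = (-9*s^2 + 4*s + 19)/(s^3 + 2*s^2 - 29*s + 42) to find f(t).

f(t) = -5*exp(3*t) + exp(2*t) - 5*exp(-7*t)

Factor the denominator: s^3 + 2*s^2 - 29*s + 42 = (s - 3)*(s - 2)*(s + 7).
Partial fraction decomposition gives [-5/(s + 7)] + [-5/(s - 3)] + [1/(s - 2)].
Invert each term: -5/(s + 7) ↔ -5e^(-7t); -5/(s - 3) ↔ -5e^(3t); 1/(s - 2) ↔ e^(2t).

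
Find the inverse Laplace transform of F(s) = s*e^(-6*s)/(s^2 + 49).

Heaviside(t - 6)*(cos(7*t - 42))

The factor e^(-6s) signals a time shift by c = 6 (second shifting theorem).
L{cos(7t)} = s/(s^2 + 49), so L^-1{s/(s^2 + 49)} = cos(7*t).
Hence the inverse is u(t - 6) times that function evaluated at t - 6.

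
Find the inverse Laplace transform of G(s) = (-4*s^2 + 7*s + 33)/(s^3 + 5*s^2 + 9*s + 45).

Factor the denominator: s^3 + 5*s^2 + 9*s + 45 = (s + 5)*(s^2 + 9).
Partial fraction decomposition gives [-3/(s + 5)] + [-s/(s^2 + 9)] + [12/(s^2 + 9)].
Invert each term: -3/(s + 5) ↔ -3e^(-5t); -1·s/(s^2 + 9) ↔ -cos(3t); 4·3/(s^2 + 9) ↔ 4sin(3t).

4*sin(3*t) - cos(3*t) - 3*exp(-5*t)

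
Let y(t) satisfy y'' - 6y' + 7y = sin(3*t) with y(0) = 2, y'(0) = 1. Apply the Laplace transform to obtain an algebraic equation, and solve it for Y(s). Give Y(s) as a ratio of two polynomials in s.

Laplace-transform each side.
Using L{y''} = s^2 Y - s·y(0) - y'(0) and L{y'} = sY - y(0), with y(0) = 2, y'(0) = 1, the left side becomes (s^2 - 6*s + 7)Y - (2*s - 11).
The right side is L{sin(3*t)} = 3/(s^2 + 9).
So (s^2 - 6*s + 7)Y = 3/(s^2 + 9) + (2*s - 11).
Divide through and combine into a single rational function.

Y(s) = (2*s^3 - 11*s^2 + 18*s - 96)/(s^4 - 6*s^3 + 16*s^2 - 54*s + 63)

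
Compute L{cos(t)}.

L{cos(t)} = s/(s^2 + 1).

s/(s^2 + 1)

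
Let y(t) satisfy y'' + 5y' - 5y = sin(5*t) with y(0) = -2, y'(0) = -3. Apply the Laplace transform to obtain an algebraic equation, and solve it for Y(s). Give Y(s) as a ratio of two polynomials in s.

Take the Laplace transform of both sides.
Using L{y''} = s^2 Y - s·y(0) - y'(0) and L{y'} = sY - y(0), with y(0) = -2, y'(0) = -3, the left side becomes (s^2 + 5*s - 5)Y - (-2*s - 13).
The right side is L{sin(5*t)} = 5/(s^2 + 25).
So (s^2 + 5*s - 5)Y = 5/(s^2 + 25) + (-2*s - 13).
Divide through and combine into a single rational function.

Y(s) = (-2*s^3 - 13*s^2 - 50*s - 320)/(s^4 + 5*s^3 + 20*s^2 + 125*s - 125)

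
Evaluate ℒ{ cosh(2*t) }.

s/(s^2 - 4)

L{cosh(2t)} = s/(s^2 - 4).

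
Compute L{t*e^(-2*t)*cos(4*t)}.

L{cos(4t)} = s/(s^2 + 16).
Multiplying by e^(-2t) shifts s → s + 2, so L{e^(-2*t)*cos(4*t)} = (s + 2)/((s + 2)^2 + 16).
Then apply L{t·g(t)} = -d/ds[G(s)] with G(s) = (s + 2)/((s + 2)^2 + 16):
differentiating 1 time and applying the sign gives (s - 2)*(s + 6)/(s^2 + 4*s + 20)^2.

(s - 2)*(s + 6)/(s^2 + 4*s + 20)^2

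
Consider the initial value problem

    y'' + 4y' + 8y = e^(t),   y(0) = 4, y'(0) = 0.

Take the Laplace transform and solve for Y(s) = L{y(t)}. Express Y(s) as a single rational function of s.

Transform both sides with L{·}.
With L{y''} = s^2 Y - s·y(0) - y'(0) and L{y'} = sY - y(0), with y(0) = 4, y'(0) = 0: the LHS transforms to (s^2 + 4*s + 8)Y - (4*s + 16).
The right side is L{e^(t)} = 1/(s - 1).
So (s^2 + 4*s + 8)Y = 1/(s - 1) + (4*s + 16).
Solve for Y(s) and write it as one ratio of polynomials.

Y(s) = (4*s^2 + 12*s - 15)/(s^3 + 3*s^2 + 4*s - 8)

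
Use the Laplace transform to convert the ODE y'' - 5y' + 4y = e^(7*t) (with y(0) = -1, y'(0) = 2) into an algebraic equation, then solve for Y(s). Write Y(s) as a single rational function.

Y(s) = (-s^2 + 14*s - 48)/(s^3 - 12*s^2 + 39*s - 28)

Apply the Laplace transform to the equation.
Using L{y''} = s^2 Y - s·y(0) - y'(0) and L{y'} = sY - y(0), with y(0) = -1, y'(0) = 2, the left side becomes (s^2 - 5*s + 4)Y - (-s + 7).
The right side is L{e^(7*t)} = 1/(s - 7).
So (s^2 - 5*s + 4)Y = 1/(s - 7) + (-s + 7).
Divide through and combine into a single rational function.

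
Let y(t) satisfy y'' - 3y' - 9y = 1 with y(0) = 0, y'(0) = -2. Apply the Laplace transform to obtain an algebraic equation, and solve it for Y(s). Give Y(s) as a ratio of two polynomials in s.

Y(s) = (-2*s + 1)/(s^3 - 3*s^2 - 9*s)

Transform both sides with L{·}.
With L{y''} = s^2 Y - s·y(0) - y'(0) and L{y'} = sY - y(0), with y(0) = 0, y'(0) = -2: the LHS transforms to (s^2 - 3*s - 9)Y - (-2).
The right side is L{1} = 1/s.
So (s^2 - 3*s - 9)Y = 1/s + (-2).
Divide through and combine into a single rational function.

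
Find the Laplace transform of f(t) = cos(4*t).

L{cos(4t)} = s/(s^2 + 16).

s/(s^2 + 16)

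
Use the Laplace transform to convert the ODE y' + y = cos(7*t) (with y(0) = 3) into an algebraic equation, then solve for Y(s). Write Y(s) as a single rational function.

Take the Laplace transform of both sides.
The derivative rules (L{y'} = sY - y(0) = sY - 3) turn the left side into (s + 1)Y - (3).
The right side is L{cos(7*t)} = s/(s^2 + 49).
So (s + 1)Y = s/(s^2 + 49) + (3).
Divide through and combine into a single rational function.

Y(s) = (3*s^2 + s + 147)/(s^3 + s^2 + 49*s + 49)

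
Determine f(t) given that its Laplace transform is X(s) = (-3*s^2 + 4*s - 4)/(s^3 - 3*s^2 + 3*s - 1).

f(t) = -3*t^2*exp(t)/2 - 2*t*exp(t) - 3*exp(t)

Factor the denominator: s^3 - 3*s^2 + 3*s - 1 = (s - 1)^3.
Partial fraction decomposition gives [-3/(s - 1)] + [-2/(s - 1)^2] + [-3/(s - 1)^3].
Invert each term: -3/(s - 1) ↔ -3e^(t); -2/(s - 1)^2 ↔ -2t·e^(t); -3/(s - 1)^3 ↔ (-3/2)t^2·e^(t).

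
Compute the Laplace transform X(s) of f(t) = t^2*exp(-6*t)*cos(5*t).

X(s) = 2*(s + 6)*(s^2 + 12*s - 39)/(s^2 + 12*s + 61)^3

L{cos(5t)} = s/(s^2 + 25).
Multiplying by e^(-6t) shifts s → s + 6, so L{exp(-6*t)*cos(5*t)} = (s + 6)/((s + 6)^2 + 25).
Then apply L{t^2·g(t)} = (-1)^2 d^2/ds^2[G(s)] with G(s) = (s + 6)/((s + 6)^2 + 25):
differentiating 2 times and applying the sign gives 2*(s + 6)*(s^2 + 12*s - 39)/(s^2 + 12*s + 61)^3.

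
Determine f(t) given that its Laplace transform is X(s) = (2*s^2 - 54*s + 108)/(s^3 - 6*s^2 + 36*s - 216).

f(t) = -2*exp(6*t) - 5*sin(6*t) + 4*cos(6*t)

Factor the denominator: s^3 - 6*s^2 + 36*s - 216 = (s - 6)*(s^2 + 36).
Partial fraction decomposition gives [-2/(s - 6)] + [4*s/(s^2 + 36)] + [-30/(s^2 + 36)].
Invert each term: -2/(s - 6) ↔ -2e^(6t); 4·s/(s^2 + 36) ↔ 4cos(6t); -5·6/(s^2 + 36) ↔ -5sin(6t).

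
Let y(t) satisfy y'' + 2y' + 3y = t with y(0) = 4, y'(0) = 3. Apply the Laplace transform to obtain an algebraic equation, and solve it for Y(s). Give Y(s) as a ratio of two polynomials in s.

Apply the Laplace transform to the equation.
With L{y''} = s^2 Y - s·y(0) - y'(0) and L{y'} = sY - y(0), with y(0) = 4, y'(0) = 3: the LHS transforms to (s^2 + 2*s + 3)Y - (4*s + 11).
The right side is L{t} = s^(-2).
So (s^2 + 2*s + 3)Y = s^(-2) + (4*s + 11).
Solve for Y(s) and write it as one ratio of polynomials.

Y(s) = (4*s^3 + 11*s^2 + 1)/(s^4 + 2*s^3 + 3*s^2)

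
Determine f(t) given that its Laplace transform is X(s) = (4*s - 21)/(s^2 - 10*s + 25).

f(t) = -t*exp(5*t) + 4*exp(5*t)

Factor the denominator: s^2 - 10*s + 25 = (s - 5)^2.
Partial fraction decomposition gives [4/(s - 5)] + [-1/(s - 5)^2].
Invert each term: 4/(s - 5) ↔ 4e^(5t); -1/(s - 5)^2 ↔ -t·e^(5t).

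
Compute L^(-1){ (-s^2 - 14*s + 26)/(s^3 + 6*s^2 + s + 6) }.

4*sin(t) - 3*cos(t) + 2*exp(-6*t)

Factor the denominator: s^3 + 6*s^2 + s + 6 = (s + 6)*(s^2 + 1).
Partial fraction decomposition gives [2/(s + 6)] + [-3*s/(s^2 + 1)] + [4/(s^2 + 1)].
Invert each term: 2/(s + 6) ↔ 2e^(-6t); -3·s/(s^2 + 1) ↔ -3cos(t); 4·1/(s^2 + 1) ↔ 4sin(t).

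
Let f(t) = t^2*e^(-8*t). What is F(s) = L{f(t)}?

F(s) = 2/(s + 8)^3

L{e^(-8t)} = 1/(s + 8).
Then apply L{t^2·g(t)} = (-1)^2 d^2/ds^2[G(s)] with G(s) = 1/(s + 8):
differentiating 2 times and applying the sign gives 2/(s + 8)^3.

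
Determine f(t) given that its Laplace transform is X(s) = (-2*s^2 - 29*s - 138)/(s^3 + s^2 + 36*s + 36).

f(t) = -5*sin(6*t) + cos(6*t) - 3*exp(-t)

Factor the denominator: s^3 + s^2 + 36*s + 36 = (s + 1)*(s^2 + 36).
Partial fraction decomposition gives [-3/(s + 1)] + [s/(s^2 + 36)] + [-30/(s^2 + 36)].
Invert each term: -3/(s + 1) ↔ -3e^(-t); 1·s/(s^2 + 36) ↔ cos(6t); -5·6/(s^2 + 36) ↔ -5sin(6t).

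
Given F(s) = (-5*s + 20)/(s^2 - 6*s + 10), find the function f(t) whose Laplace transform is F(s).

Complete the square in the denominator: s^2 - 6*s + 10 = (s - 3)^2 + 1^2.
Split the numerator to match: -5*s + 20 = -5·(s - 3) + 5·1.
Invert each term: -5·(s - 3)/((s - 3)^2 + 1) ↔ -5e^(3t)cos(t); 5·1/((s - 3)^2 + 1) ↔ 5e^(3t)sin(t).

f(t) = 5*exp(3*t)*sin(t) - 5*exp(3*t)*cos(t)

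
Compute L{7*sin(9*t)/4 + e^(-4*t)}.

63/(4*(s^2 + 81)) + 1/(s + 4)

Apply the Laplace transform termwise.
(7/4)·[L{sin(9t)} = 9/(s^2 + 81)]; L{e^(-4t)} = 1/(s + 4).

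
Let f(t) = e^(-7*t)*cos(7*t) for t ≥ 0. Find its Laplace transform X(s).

X(s) = (s + 7)/((s + 7)^2 + 49)

L{cos(7t)} = s/(s^2 + 49).
By the first shifting theorem, multiplying by e^(-7t) replaces s with s + 7.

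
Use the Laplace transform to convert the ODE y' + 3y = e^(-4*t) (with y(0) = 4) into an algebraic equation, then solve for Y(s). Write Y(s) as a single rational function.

Y(s) = (4*s + 17)/(s^2 + 7*s + 12)

Apply the Laplace transform to the equation.
With L{y'} = sY - y(0) = sY - 4: the LHS transforms to (s + 3)Y - (4).
The right side is L{e^(-4*t)} = 1/(s + 4).
So (s + 3)Y = 1/(s + 4) + (4).
Isolate Y and clear denominators.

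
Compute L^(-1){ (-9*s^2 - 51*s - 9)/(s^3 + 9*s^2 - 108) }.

3*t*exp(-6*t) - 3*exp(3*t) - 6*exp(-6*t)

Factor the denominator: s^3 + 9*s^2 - 108 = (s - 3)*(s + 6)^2.
Partial fraction decomposition gives [-6/(s + 6)] + [3/(s + 6)^2] + [-3/(s - 3)].
Invert each term: -6/(s + 6) ↔ -6e^(-6t); 3/(s + 6)^2 ↔ 3t·e^(-6t); -3/(s - 3) ↔ -3e^(3t).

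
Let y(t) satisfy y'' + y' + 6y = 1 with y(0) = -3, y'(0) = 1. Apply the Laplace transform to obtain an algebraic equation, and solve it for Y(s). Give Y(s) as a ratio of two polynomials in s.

Y(s) = (-3*s^2 - 2*s + 1)/(s^3 + s^2 + 6*s)

Transform both sides with L{·}.
Using L{y''} = s^2 Y - s·y(0) - y'(0) and L{y'} = sY - y(0), with y(0) = -3, y'(0) = 1, the left side becomes (s^2 + s + 6)Y - (-3*s - 2).
The right side is L{1} = 1/s.
So (s^2 + s + 6)Y = 1/s + (-3*s - 2).
Divide through and combine into a single rational function.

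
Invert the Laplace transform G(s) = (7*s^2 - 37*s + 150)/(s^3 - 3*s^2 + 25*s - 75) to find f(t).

Factor the denominator: s^3 - 3*s^2 + 25*s - 75 = (s - 3)*(s^2 + 25).
Partial fraction decomposition gives [3/(s - 3)] + [4*s/(s^2 + 25)] + [-25/(s^2 + 25)].
Invert each term: 3/(s - 3) ↔ 3e^(3t); 4·s/(s^2 + 25) ↔ 4cos(5t); -5·5/(s^2 + 25) ↔ -5sin(5t).

f(t) = 3*exp(3*t) - 5*sin(5*t) + 4*cos(5*t)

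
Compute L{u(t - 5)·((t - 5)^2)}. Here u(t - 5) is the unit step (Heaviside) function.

2*exp(-5*s)/s^3

By the second shifting theorem, L{u(t - c)·g(t - c)} = e^(-cs)·G(s) with c = 5 and G(s) = L{g(t)}.
L{t^2} = 2!/s^3 = 2/s^3.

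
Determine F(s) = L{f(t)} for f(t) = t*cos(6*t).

L{cos(6t)} = s/(s^2 + 36).
Then apply L{t·g(t)} = -d/ds[G(s)] with G(s) = s/(s^2 + 36):
differentiating 1 time and applying the sign gives (s - 6)*(s + 6)/(s^2 + 36)^2.

F(s) = (s - 6)*(s + 6)/(s^2 + 36)^2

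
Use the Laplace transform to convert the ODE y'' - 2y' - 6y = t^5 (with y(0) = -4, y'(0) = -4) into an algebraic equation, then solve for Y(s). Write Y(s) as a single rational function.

Transform both sides with L{·}.
With L{y''} = s^2 Y - s·y(0) - y'(0) and L{y'} = sY - y(0), with y(0) = -4, y'(0) = -4: the LHS transforms to (s^2 - 2*s - 6)Y - (-4*s + 4).
The right side is L{t^5} = 120/s^6.
So (s^2 - 2*s - 6)Y = 120/s^6 + (-4*s + 4).
Divide through and combine into a single rational function.

Y(s) = (-4*s^7 + 4*s^6 + 120)/(s^8 - 2*s^7 - 6*s^6)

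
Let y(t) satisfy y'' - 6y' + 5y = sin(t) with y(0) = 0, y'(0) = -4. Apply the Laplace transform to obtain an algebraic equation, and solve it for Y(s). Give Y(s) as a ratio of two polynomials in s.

Take the Laplace transform of both sides.
With L{y''} = s^2 Y - s·y(0) - y'(0) and L{y'} = sY - y(0), with y(0) = 0, y'(0) = -4: the LHS transforms to (s^2 - 6*s + 5)Y - (-4).
The right side is L{sin(t)} = 1/(s^2 + 1).
So (s^2 - 6*s + 5)Y = 1/(s^2 + 1) + (-4).
Solve for Y(s) and write it as one ratio of polynomials.

Y(s) = (-4*s^2 - 3)/(s^4 - 6*s^3 + 6*s^2 - 6*s + 5)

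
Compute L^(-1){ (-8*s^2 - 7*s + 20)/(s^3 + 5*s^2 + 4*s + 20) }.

Factor the denominator: s^3 + 5*s^2 + 4*s + 20 = (s + 5)*(s^2 + 4).
Partial fraction decomposition gives [-5/(s + 5)] + [-3*s/(s^2 + 4)] + [8/(s^2 + 4)].
Invert each term: -5/(s + 5) ↔ -5e^(-5t); -3·s/(s^2 + 4) ↔ -3cos(2t); 4·2/(s^2 + 4) ↔ 4sin(2t).

4*sin(2*t) - 3*cos(2*t) - 5*exp(-5*t)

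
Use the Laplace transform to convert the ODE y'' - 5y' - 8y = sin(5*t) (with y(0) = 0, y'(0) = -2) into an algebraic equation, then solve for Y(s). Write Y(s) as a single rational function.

Y(s) = (-2*s^2 - 45)/(s^4 - 5*s^3 + 17*s^2 - 125*s - 200)

Laplace-transform each side.
With L{y''} = s^2 Y - s·y(0) - y'(0) and L{y'} = sY - y(0), with y(0) = 0, y'(0) = -2: the LHS transforms to (s^2 - 5*s - 8)Y - (-2).
The right side is L{sin(5*t)} = 5/(s^2 + 25).
So (s^2 - 5*s - 8)Y = 5/(s^2 + 25) + (-2).
Divide through and combine into a single rational function.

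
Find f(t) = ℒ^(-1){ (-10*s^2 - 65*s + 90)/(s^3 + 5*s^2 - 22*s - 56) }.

Factor the denominator: s^3 + 5*s^2 - 22*s - 56 = (s - 4)*(s + 2)*(s + 7).
Partial fraction decomposition gives [-5/(s - 4)] + [-6/(s + 2)] + [1/(s + 7)].
Invert each term: -5/(s - 4) ↔ -5e^(4t); -6/(s + 2) ↔ -6e^(-2t); 1/(s + 7) ↔ e^(-7t).

f(t) = -5*exp(4*t) - 6*exp(-2*t) + exp(-7*t)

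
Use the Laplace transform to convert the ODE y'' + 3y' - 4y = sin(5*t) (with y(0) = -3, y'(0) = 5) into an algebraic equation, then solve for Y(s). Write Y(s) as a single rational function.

Y(s) = (-3*s^3 - 4*s^2 - 75*s - 95)/(s^4 + 3*s^3 + 21*s^2 + 75*s - 100)

Apply the Laplace transform to the equation.
The derivative rules (L{y''} = s^2 Y - s·y(0) - y'(0) and L{y'} = sY - y(0), with y(0) = -3, y'(0) = 5) turn the left side into (s^2 + 3*s - 4)Y - (-3*s - 4).
The right side is L{sin(5*t)} = 5/(s^2 + 25).
So (s^2 + 3*s - 4)Y = 5/(s^2 + 25) + (-3*s - 4).
Divide through and combine into a single rational function.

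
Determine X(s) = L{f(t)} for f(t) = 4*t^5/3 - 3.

By linearity of the Laplace transform, transform each term separately.
L{-3} = -3/s; (4/3)·[L{t^5} = 5!/s^6 = 120/s^6].

X(s) = -3/s + 160/s^6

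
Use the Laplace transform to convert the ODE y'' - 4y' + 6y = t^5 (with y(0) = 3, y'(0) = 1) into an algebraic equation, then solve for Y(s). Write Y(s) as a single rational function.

Y(s) = (3*s^7 - 11*s^6 + 120)/(s^8 - 4*s^7 + 6*s^6)

Laplace-transform each side.
The derivative rules (L{y''} = s^2 Y - s·y(0) - y'(0) and L{y'} = sY - y(0), with y(0) = 3, y'(0) = 1) turn the left side into (s^2 - 4*s + 6)Y - (3*s - 11).
The right side is L{t^5} = 120/s^6.
So (s^2 - 4*s + 6)Y = 120/s^6 + (3*s - 11).
Solve for Y(s) and write it as one ratio of polynomials.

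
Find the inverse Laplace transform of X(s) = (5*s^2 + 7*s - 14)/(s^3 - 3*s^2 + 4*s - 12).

Factor the denominator: s^3 - 3*s^2 + 4*s - 12 = (s - 3)*(s^2 + 4).
Partial fraction decomposition gives [4/(s - 3)] + [s/(s^2 + 4)] + [10/(s^2 + 4)].
Invert each term: 4/(s - 3) ↔ 4e^(3t); 1·s/(s^2 + 4) ↔ cos(2t); 5·2/(s^2 + 4) ↔ 5sin(2t).

4*exp(3*t) + 5*sin(2*t) + cos(2*t)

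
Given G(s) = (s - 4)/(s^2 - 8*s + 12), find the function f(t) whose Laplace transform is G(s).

Rewrite the denominator: s^2 - 8*s + 12 = (s - 4)^2 - 4.
The form in (s - 4) signals a first-shifting-theorem factor e^(4t).
Since L{cosh(2t)} = s/(s^2 - 4), the inverse is e^(4*t)*cosh(2*t).

f(t) = exp(4*t)*cosh(2*t)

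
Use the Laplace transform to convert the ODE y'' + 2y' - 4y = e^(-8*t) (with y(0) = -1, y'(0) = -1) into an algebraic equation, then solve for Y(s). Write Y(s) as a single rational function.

Y(s) = (-s^2 - 11*s - 23)/(s^3 + 10*s^2 + 12*s - 32)

Apply the Laplace transform to the equation.
The derivative rules (L{y''} = s^2 Y - s·y(0) - y'(0) and L{y'} = sY - y(0), with y(0) = -1, y'(0) = -1) turn the left side into (s^2 + 2*s - 4)Y - (-s - 3).
The right side is L{e^(-8*t)} = 1/(s + 8).
So (s^2 + 2*s - 4)Y = 1/(s + 8) + (-s - 3).
Solve for Y(s) and write it as one ratio of polynomials.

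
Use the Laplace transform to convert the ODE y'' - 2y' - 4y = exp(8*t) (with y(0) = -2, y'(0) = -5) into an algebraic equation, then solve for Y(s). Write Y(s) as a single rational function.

Take the Laplace transform of both sides.
The derivative rules (L{y''} = s^2 Y - s·y(0) - y'(0) and L{y'} = sY - y(0), with y(0) = -2, y'(0) = -5) turn the left side into (s^2 - 2*s - 4)Y - (-2*s - 1).
The right side is L{exp(8*t)} = 1/(s - 8).
So (s^2 - 2*s - 4)Y = 1/(s - 8) + (-2*s - 1).
Isolate Y and clear denominators.

Y(s) = (-2*s^2 + 15*s + 9)/(s^3 - 10*s^2 + 12*s + 32)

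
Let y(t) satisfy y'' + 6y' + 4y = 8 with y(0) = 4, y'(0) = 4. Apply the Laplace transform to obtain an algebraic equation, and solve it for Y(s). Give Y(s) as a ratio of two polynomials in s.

Y(s) = (4*s^2 + 28*s + 8)/(s^3 + 6*s^2 + 4*s)

Transform both sides with L{·}.
With L{y''} = s^2 Y - s·y(0) - y'(0) and L{y'} = sY - y(0), with y(0) = 4, y'(0) = 4: the LHS transforms to (s^2 + 6*s + 4)Y - (4*s + 28).
The right side is L{8} = 8/s.
So (s^2 + 6*s + 4)Y = 8/s + (4*s + 28).
Isolate Y and clear denominators.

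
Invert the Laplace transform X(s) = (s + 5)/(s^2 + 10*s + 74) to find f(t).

Rewrite the denominator: s^2 + 10*s + 74 = (s + 5)^2 + 49.
The form in (s + 5) signals a first-shifting-theorem factor e^(-5t).
Since L{cos(7t)} = s/(s^2 + 49), the inverse is e^(-5*t)*cos(7*t).

f(t) = exp(-5*t)*cos(7*t)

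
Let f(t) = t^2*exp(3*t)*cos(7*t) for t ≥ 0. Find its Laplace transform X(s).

X(s) = 2*(s - 3)*(s^2 - 6*s - 138)/(s^2 - 6*s + 58)^3

L{cos(7t)} = s/(s^2 + 49).
Multiplying by e^(3t) shifts s → s - 3, so L{exp(3*t)*cos(7*t)} = (s - 3)/((s - 3)^2 + 49).
Then apply L{t^2·g(t)} = (-1)^2 d^2/ds^2[G(s)] with G(s) = (s - 3)/((s - 3)^2 + 49):
differentiating 2 times and applying the sign gives 2*(s - 3)*(s^2 - 6*s - 138)/(s^2 - 6*s + 58)^3.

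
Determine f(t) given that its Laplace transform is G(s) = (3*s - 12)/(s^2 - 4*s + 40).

f(t) = -exp(2*t)*sin(6*t) + 3*exp(2*t)*cos(6*t)

Complete the square in the denominator: s^2 - 4*s + 40 = (s - 2)^2 + 6^2.
Split the numerator to match: 3*s - 12 = 3·(s - 2) - 1·6.
Invert each term: 3·(s - 2)/((s - 2)^2 + 36) ↔ 3e^(2t)cos(6t); -1·6/((s - 2)^2 + 36) ↔ -e^(2t)sin(6t).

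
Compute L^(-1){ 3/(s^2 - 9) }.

sinh(3*t)

Since L{sinh(3t)} = 3/(s^2 - 9), the inverse is sinh(3*t).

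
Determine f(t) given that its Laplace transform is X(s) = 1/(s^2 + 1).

Since L{sin(t)} = 1/(s^2 + 1), the inverse is sin(t).

f(t) = sin(t)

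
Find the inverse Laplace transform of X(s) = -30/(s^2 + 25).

-6*sin(5*t)

Since L{sin(5t)} = 5/(s^2 + 25), the inverse is sin(5*t), scaled by -6.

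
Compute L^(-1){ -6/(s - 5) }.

-6*exp(5*t)

Since L{e^(5t)} = 1/(s - 5), the inverse is e^(5*t), scaled by -6.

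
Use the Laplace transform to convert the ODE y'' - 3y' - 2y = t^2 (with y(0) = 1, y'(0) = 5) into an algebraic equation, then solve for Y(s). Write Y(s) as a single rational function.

Y(s) = (s^4 + 2*s^3 + 2)/(s^5 - 3*s^4 - 2*s^3)

Take the Laplace transform of both sides.
The derivative rules (L{y''} = s^2 Y - s·y(0) - y'(0) and L{y'} = sY - y(0), with y(0) = 1, y'(0) = 5) turn the left side into (s^2 - 3*s - 2)Y - (s + 2).
The right side is L{t^2} = 2/s^3.
So (s^2 - 3*s - 2)Y = 2/s^3 + (s + 2).
Divide through and combine into a single rational function.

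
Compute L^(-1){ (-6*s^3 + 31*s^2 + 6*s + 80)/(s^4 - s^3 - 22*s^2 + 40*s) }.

Factor the denominator: s^4 - s^3 - 22*s^2 + 40*s = s*(s - 4)*(s - 2)*(s + 5).
Partial fraction decomposition gives [-6/(s - 2)] + [2/s] + [-5/(s + 5)] + [3/(s - 4)].
Invert each term: -6/(s - 2) ↔ -6e^(2t); 2/(s - 0) ↔ 2e^(0t); -5/(s + 5) ↔ -5e^(-5t); 3/(s - 4) ↔ 3e^(4t).

3*exp(4*t) - 6*exp(2*t) + 2 - 5*exp(-5*t)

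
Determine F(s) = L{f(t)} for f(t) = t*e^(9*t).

L{e^(9t)} = 1/(s - 9).
Then apply L{t·g(t)} = -d/ds[G(s)] with G(s) = 1/(s - 9):
differentiating 1 time and applying the sign gives (s - 9)^(-2).

F(s) = (s - 9)^(-2)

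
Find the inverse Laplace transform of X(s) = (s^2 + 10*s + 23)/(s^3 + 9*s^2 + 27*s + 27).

Factor the denominator: s^3 + 9*s^2 + 27*s + 27 = (s + 3)^3.
Partial fraction decomposition gives [1/(s + 3)] + [4/(s + 3)^2] + [2/(s + 3)^3].
Invert each term: 1/(s + 3) ↔ e^(-3t); 4/(s + 3)^2 ↔ 4t·e^(-3t); 2/(s + 3)^3 ↔ (1)t^2·e^(-3t).

t^2*exp(-3*t) + 4*t*exp(-3*t) + exp(-3*t)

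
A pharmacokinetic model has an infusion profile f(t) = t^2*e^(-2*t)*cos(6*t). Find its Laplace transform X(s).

X(s) = 2*(s + 2)*(s^2 + 4*s - 104)/(s^2 + 4*s + 40)^3

L{cos(6t)} = s/(s^2 + 36).
Multiplying by e^(-2t) shifts s → s + 2, so L{e^(-2*t)*cos(6*t)} = (s + 2)/((s + 2)^2 + 36).
Then apply L{t^2·g(t)} = (-1)^2 d^2/ds^2[G(s)] with G(s) = (s + 2)/((s + 2)^2 + 36):
differentiating 2 times and applying the sign gives 2*(s + 2)*(s^2 + 4*s - 104)/(s^2 + 4*s + 40)^3.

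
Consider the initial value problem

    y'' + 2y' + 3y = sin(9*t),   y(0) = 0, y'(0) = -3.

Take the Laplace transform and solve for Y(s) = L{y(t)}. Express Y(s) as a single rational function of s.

Apply the Laplace transform to the equation.
The derivative rules (L{y''} = s^2 Y - s·y(0) - y'(0) and L{y'} = sY - y(0), with y(0) = 0, y'(0) = -3) turn the left side into (s^2 + 2*s + 3)Y - (-3).
The right side is L{sin(9*t)} = 9/(s^2 + 81).
So (s^2 + 2*s + 3)Y = 9/(s^2 + 81) + (-3).
Solve for Y(s) and write it as one ratio of polynomials.

Y(s) = (-3*s^2 - 234)/(s^4 + 2*s^3 + 84*s^2 + 162*s + 243)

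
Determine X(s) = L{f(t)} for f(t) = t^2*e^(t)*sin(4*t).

X(s) = 8*(3*s^2 - 6*s - 13)/(s^2 - 2*s + 17)^3

L{sin(4t)} = 4/(s^2 + 16).
Multiplying by e^(t) shifts s → s - 1, so L{e^(t)*sin(4*t)} = 4/((s - 1)^2 + 16).
Then apply L{t^2·g(t)} = (-1)^2 d^2/ds^2[G(s)] with G(s) = 4/((s - 1)^2 + 16):
differentiating 2 times and applying the sign gives 8*(3*s^2 - 6*s - 13)/(s^2 - 2*s + 17)^3.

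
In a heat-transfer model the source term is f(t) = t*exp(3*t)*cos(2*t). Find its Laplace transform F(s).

L{cos(2t)} = s/(s^2 + 4).
Multiplying by e^(3t) shifts s → s - 3, so L{exp(3*t)*cos(2*t)} = (s - 3)/((s - 3)^2 + 4).
Then apply L{t·g(t)} = -d/ds[G(s)] with G(s) = (s - 3)/((s - 3)^2 + 4):
differentiating 1 time and applying the sign gives (s - 5)*(s - 1)/(s^2 - 6*s + 13)^2.

F(s) = (s - 5)*(s - 1)/(s^2 - 6*s + 13)^2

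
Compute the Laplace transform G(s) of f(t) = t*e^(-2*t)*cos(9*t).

G(s) = (s - 7)*(s + 11)/(s^2 + 4*s + 85)^2

L{cos(9t)} = s/(s^2 + 81).
Multiplying by e^(-2t) shifts s → s + 2, so L{e^(-2*t)*cos(9*t)} = (s + 2)/((s + 2)^2 + 81).
Then apply L{t·g(t)} = -d/ds[H(s)] with H(s) = (s + 2)/((s + 2)^2 + 81):
differentiating 1 time and applying the sign gives (s - 7)*(s + 11)/(s^2 + 4*s + 85)^2.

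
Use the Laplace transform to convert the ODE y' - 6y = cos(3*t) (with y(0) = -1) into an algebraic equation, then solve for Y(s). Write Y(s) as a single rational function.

Y(s) = (-s^2 + s - 9)/(s^3 - 6*s^2 + 9*s - 54)

Take the Laplace transform of both sides.
With L{y'} = sY - y(0) = sY - (-1): the LHS transforms to (s - 6)Y - (-1).
The right side is L{cos(3*t)} = s/(s^2 + 9).
So (s - 6)Y = s/(s^2 + 9) + (-1).
Solve for Y(s) and write it as one ratio of polynomials.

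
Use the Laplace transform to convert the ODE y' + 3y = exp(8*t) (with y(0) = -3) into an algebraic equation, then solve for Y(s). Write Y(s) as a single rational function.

Laplace-transform each side.
Using L{y'} = sY - y(0) = sY - (-3), the left side becomes (s + 3)Y - (-3).
The right side is L{exp(8*t)} = 1/(s - 8).
So (s + 3)Y = 1/(s - 8) + (-3).
Isolate Y and clear denominators.

Y(s) = (-3*s + 25)/(s^2 - 5*s - 24)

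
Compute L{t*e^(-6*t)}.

(s + 6)^(-2)

L{e^(-6t)} = 1/(s + 6).
Then apply L{t·g(t)} = -d/ds[H(s)] with H(s) = 1/(s + 6):
differentiating 1 time and applying the sign gives (s + 6)^(-2).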